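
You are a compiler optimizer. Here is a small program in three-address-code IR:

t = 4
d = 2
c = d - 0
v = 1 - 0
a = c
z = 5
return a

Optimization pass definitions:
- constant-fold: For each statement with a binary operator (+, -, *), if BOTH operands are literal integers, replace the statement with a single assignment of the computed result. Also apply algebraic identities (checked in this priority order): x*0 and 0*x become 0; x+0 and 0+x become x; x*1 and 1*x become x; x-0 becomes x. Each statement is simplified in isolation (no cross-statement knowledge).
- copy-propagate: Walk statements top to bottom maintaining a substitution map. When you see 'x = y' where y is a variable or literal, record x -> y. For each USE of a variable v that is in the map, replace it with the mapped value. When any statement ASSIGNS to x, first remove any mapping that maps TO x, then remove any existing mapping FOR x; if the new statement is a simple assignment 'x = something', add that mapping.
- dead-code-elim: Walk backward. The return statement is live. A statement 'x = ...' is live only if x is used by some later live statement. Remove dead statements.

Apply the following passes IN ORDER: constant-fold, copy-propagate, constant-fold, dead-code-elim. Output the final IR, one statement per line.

Answer: return 2

Derivation:
Initial IR:
  t = 4
  d = 2
  c = d - 0
  v = 1 - 0
  a = c
  z = 5
  return a
After constant-fold (7 stmts):
  t = 4
  d = 2
  c = d
  v = 1
  a = c
  z = 5
  return a
After copy-propagate (7 stmts):
  t = 4
  d = 2
  c = 2
  v = 1
  a = 2
  z = 5
  return 2
After constant-fold (7 stmts):
  t = 4
  d = 2
  c = 2
  v = 1
  a = 2
  z = 5
  return 2
After dead-code-elim (1 stmts):
  return 2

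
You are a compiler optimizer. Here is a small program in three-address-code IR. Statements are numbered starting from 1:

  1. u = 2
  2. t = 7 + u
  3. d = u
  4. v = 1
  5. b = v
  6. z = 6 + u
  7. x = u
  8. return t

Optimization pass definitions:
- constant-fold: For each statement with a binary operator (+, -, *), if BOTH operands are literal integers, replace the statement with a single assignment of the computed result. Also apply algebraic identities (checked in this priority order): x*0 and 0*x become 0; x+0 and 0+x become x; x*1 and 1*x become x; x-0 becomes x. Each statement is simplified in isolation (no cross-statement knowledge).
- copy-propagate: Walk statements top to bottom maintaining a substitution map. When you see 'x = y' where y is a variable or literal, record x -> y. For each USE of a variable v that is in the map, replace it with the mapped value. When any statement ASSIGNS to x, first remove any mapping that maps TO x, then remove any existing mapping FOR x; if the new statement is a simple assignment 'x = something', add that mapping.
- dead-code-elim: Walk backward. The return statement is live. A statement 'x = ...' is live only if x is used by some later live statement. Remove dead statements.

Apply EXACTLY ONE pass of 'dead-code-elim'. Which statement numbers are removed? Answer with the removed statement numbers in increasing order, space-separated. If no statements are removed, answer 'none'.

Answer: 3 4 5 6 7

Derivation:
Backward liveness scan:
Stmt 1 'u = 2': KEEP (u is live); live-in = []
Stmt 2 't = 7 + u': KEEP (t is live); live-in = ['u']
Stmt 3 'd = u': DEAD (d not in live set ['t'])
Stmt 4 'v = 1': DEAD (v not in live set ['t'])
Stmt 5 'b = v': DEAD (b not in live set ['t'])
Stmt 6 'z = 6 + u': DEAD (z not in live set ['t'])
Stmt 7 'x = u': DEAD (x not in live set ['t'])
Stmt 8 'return t': KEEP (return); live-in = ['t']
Removed statement numbers: [3, 4, 5, 6, 7]
Surviving IR:
  u = 2
  t = 7 + u
  return t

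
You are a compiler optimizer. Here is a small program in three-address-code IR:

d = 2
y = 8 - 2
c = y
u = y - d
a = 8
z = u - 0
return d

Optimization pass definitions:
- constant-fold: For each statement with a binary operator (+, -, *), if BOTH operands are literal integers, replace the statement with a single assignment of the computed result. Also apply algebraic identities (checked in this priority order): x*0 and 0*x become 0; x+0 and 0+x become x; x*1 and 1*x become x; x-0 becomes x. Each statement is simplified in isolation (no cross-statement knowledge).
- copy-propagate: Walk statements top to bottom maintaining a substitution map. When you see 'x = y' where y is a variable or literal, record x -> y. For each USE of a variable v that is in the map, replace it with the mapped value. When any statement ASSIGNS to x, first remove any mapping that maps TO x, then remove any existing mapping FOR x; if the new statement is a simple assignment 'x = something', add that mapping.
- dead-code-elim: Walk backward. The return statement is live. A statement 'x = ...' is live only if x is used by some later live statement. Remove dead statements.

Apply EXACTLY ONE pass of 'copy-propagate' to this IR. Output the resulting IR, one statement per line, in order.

Applying copy-propagate statement-by-statement:
  [1] d = 2  (unchanged)
  [2] y = 8 - 2  (unchanged)
  [3] c = y  (unchanged)
  [4] u = y - d  -> u = y - 2
  [5] a = 8  (unchanged)
  [6] z = u - 0  (unchanged)
  [7] return d  -> return 2
Result (7 stmts):
  d = 2
  y = 8 - 2
  c = y
  u = y - 2
  a = 8
  z = u - 0
  return 2

Answer: d = 2
y = 8 - 2
c = y
u = y - 2
a = 8
z = u - 0
return 2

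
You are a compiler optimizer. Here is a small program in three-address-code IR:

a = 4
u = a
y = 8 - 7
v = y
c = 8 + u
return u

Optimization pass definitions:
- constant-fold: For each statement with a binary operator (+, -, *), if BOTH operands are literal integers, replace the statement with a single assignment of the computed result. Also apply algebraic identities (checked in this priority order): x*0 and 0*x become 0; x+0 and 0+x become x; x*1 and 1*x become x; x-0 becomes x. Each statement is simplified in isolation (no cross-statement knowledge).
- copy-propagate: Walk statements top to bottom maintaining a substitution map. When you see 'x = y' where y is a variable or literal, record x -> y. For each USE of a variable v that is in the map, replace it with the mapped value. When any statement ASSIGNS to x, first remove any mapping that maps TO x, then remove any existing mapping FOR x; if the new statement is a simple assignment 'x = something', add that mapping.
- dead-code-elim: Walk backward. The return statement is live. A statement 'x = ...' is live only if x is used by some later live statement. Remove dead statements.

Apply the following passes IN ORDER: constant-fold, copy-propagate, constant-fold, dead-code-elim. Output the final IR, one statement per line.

Initial IR:
  a = 4
  u = a
  y = 8 - 7
  v = y
  c = 8 + u
  return u
After constant-fold (6 stmts):
  a = 4
  u = a
  y = 1
  v = y
  c = 8 + u
  return u
After copy-propagate (6 stmts):
  a = 4
  u = 4
  y = 1
  v = 1
  c = 8 + 4
  return 4
After constant-fold (6 stmts):
  a = 4
  u = 4
  y = 1
  v = 1
  c = 12
  return 4
After dead-code-elim (1 stmts):
  return 4

Answer: return 4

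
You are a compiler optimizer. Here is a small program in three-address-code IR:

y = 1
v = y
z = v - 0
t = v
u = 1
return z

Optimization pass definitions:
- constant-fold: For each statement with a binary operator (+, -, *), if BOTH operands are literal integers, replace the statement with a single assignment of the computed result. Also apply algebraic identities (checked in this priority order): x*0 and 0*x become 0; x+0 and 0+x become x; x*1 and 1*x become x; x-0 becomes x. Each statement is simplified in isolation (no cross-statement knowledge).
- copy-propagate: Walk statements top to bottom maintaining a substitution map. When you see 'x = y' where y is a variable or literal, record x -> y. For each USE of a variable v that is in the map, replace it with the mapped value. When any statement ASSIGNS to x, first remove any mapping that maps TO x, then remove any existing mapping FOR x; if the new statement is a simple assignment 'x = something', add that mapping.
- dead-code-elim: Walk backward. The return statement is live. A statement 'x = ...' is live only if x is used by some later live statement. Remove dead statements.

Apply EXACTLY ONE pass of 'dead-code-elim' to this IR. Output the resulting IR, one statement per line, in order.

Answer: y = 1
v = y
z = v - 0
return z

Derivation:
Applying dead-code-elim statement-by-statement:
  [6] return z  -> KEEP (return); live=['z']
  [5] u = 1  -> DEAD (u not live)
  [4] t = v  -> DEAD (t not live)
  [3] z = v - 0  -> KEEP; live=['v']
  [2] v = y  -> KEEP; live=['y']
  [1] y = 1  -> KEEP; live=[]
Result (4 stmts):
  y = 1
  v = y
  z = v - 0
  return z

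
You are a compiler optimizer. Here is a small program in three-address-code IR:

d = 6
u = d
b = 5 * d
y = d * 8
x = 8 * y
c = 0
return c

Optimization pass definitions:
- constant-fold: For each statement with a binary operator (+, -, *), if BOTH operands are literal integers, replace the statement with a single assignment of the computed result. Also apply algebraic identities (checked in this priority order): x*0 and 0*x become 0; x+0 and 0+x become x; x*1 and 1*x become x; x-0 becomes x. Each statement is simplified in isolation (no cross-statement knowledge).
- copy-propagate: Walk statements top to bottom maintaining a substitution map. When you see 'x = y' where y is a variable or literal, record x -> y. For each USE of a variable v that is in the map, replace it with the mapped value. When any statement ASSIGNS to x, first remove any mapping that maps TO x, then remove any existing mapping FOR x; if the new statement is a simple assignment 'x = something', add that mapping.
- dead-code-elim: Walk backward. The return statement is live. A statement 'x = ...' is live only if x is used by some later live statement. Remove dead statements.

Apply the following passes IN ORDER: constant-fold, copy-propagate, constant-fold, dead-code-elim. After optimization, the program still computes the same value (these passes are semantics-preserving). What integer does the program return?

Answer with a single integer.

Initial IR:
  d = 6
  u = d
  b = 5 * d
  y = d * 8
  x = 8 * y
  c = 0
  return c
After constant-fold (7 stmts):
  d = 6
  u = d
  b = 5 * d
  y = d * 8
  x = 8 * y
  c = 0
  return c
After copy-propagate (7 stmts):
  d = 6
  u = 6
  b = 5 * 6
  y = 6 * 8
  x = 8 * y
  c = 0
  return 0
After constant-fold (7 stmts):
  d = 6
  u = 6
  b = 30
  y = 48
  x = 8 * y
  c = 0
  return 0
After dead-code-elim (1 stmts):
  return 0
Evaluate:
  d = 6  =>  d = 6
  u = d  =>  u = 6
  b = 5 * d  =>  b = 30
  y = d * 8  =>  y = 48
  x = 8 * y  =>  x = 384
  c = 0  =>  c = 0
  return c = 0

Answer: 0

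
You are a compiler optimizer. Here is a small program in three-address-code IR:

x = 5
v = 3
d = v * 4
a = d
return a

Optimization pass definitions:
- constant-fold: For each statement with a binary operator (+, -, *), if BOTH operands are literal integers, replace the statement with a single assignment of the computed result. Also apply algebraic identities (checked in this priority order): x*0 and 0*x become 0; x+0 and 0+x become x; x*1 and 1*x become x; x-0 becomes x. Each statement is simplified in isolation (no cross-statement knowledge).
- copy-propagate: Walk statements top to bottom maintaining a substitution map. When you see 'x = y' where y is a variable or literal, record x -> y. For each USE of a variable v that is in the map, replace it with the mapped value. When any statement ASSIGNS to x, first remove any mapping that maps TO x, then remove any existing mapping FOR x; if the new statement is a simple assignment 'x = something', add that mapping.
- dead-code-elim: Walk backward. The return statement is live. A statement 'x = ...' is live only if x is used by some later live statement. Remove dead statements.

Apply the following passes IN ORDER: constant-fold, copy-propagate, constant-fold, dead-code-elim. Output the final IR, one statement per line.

Initial IR:
  x = 5
  v = 3
  d = v * 4
  a = d
  return a
After constant-fold (5 stmts):
  x = 5
  v = 3
  d = v * 4
  a = d
  return a
After copy-propagate (5 stmts):
  x = 5
  v = 3
  d = 3 * 4
  a = d
  return d
After constant-fold (5 stmts):
  x = 5
  v = 3
  d = 12
  a = d
  return d
After dead-code-elim (2 stmts):
  d = 12
  return d

Answer: d = 12
return d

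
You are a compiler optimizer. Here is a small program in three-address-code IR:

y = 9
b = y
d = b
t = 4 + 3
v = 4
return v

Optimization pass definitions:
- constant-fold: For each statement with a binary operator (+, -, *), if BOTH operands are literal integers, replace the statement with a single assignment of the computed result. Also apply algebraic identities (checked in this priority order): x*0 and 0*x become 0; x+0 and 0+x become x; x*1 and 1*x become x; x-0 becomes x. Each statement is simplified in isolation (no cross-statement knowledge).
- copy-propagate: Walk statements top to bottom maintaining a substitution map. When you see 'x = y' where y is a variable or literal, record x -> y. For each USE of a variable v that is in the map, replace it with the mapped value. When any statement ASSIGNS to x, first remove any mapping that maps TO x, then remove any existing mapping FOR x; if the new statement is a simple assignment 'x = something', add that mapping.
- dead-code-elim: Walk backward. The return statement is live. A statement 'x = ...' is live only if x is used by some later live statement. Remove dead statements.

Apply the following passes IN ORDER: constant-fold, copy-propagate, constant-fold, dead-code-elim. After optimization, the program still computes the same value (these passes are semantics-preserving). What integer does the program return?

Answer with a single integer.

Answer: 4

Derivation:
Initial IR:
  y = 9
  b = y
  d = b
  t = 4 + 3
  v = 4
  return v
After constant-fold (6 stmts):
  y = 9
  b = y
  d = b
  t = 7
  v = 4
  return v
After copy-propagate (6 stmts):
  y = 9
  b = 9
  d = 9
  t = 7
  v = 4
  return 4
After constant-fold (6 stmts):
  y = 9
  b = 9
  d = 9
  t = 7
  v = 4
  return 4
After dead-code-elim (1 stmts):
  return 4
Evaluate:
  y = 9  =>  y = 9
  b = y  =>  b = 9
  d = b  =>  d = 9
  t = 4 + 3  =>  t = 7
  v = 4  =>  v = 4
  return v = 4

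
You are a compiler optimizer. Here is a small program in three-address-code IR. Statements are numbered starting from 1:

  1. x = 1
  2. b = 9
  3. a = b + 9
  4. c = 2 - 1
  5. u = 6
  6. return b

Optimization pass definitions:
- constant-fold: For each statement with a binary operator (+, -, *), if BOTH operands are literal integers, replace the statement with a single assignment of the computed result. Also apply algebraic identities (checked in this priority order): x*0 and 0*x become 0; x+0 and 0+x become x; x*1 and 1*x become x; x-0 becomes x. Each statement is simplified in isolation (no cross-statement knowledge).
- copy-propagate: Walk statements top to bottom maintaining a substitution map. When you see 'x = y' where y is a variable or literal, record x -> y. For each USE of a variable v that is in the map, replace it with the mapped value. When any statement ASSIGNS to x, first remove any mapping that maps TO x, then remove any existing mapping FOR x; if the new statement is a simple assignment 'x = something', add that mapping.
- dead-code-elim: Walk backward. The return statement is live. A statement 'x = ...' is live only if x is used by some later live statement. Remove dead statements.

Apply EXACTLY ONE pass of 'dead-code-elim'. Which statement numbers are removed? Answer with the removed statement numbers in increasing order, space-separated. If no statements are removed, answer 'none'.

Answer: 1 3 4 5

Derivation:
Backward liveness scan:
Stmt 1 'x = 1': DEAD (x not in live set [])
Stmt 2 'b = 9': KEEP (b is live); live-in = []
Stmt 3 'a = b + 9': DEAD (a not in live set ['b'])
Stmt 4 'c = 2 - 1': DEAD (c not in live set ['b'])
Stmt 5 'u = 6': DEAD (u not in live set ['b'])
Stmt 6 'return b': KEEP (return); live-in = ['b']
Removed statement numbers: [1, 3, 4, 5]
Surviving IR:
  b = 9
  return b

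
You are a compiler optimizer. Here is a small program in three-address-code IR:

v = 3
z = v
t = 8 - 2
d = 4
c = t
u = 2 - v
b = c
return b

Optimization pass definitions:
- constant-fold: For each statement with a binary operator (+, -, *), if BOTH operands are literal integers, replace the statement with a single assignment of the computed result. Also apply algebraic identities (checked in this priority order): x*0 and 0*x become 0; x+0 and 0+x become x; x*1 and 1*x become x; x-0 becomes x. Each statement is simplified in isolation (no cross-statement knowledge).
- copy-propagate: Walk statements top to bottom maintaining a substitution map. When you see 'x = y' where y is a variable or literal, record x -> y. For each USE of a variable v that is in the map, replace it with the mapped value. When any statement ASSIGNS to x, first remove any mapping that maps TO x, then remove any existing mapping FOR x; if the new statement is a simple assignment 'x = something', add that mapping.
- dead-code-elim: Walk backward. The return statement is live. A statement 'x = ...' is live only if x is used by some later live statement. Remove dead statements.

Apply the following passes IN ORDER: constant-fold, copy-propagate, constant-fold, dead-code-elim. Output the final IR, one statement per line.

Answer: return 6

Derivation:
Initial IR:
  v = 3
  z = v
  t = 8 - 2
  d = 4
  c = t
  u = 2 - v
  b = c
  return b
After constant-fold (8 stmts):
  v = 3
  z = v
  t = 6
  d = 4
  c = t
  u = 2 - v
  b = c
  return b
After copy-propagate (8 stmts):
  v = 3
  z = 3
  t = 6
  d = 4
  c = 6
  u = 2 - 3
  b = 6
  return 6
After constant-fold (8 stmts):
  v = 3
  z = 3
  t = 6
  d = 4
  c = 6
  u = -1
  b = 6
  return 6
After dead-code-elim (1 stmts):
  return 6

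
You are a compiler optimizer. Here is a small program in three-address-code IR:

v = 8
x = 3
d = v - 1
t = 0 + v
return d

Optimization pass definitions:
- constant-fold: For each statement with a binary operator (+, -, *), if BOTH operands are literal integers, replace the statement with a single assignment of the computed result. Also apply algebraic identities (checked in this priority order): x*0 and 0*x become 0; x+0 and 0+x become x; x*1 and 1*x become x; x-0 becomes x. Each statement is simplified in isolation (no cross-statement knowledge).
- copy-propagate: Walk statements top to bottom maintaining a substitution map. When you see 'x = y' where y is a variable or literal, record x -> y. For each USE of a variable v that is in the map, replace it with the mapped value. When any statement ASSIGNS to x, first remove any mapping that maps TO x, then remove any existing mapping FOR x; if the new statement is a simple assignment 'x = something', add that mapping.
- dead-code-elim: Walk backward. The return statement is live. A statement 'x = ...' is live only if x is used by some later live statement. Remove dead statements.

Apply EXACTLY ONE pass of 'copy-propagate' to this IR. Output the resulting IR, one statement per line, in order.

Answer: v = 8
x = 3
d = 8 - 1
t = 0 + 8
return d

Derivation:
Applying copy-propagate statement-by-statement:
  [1] v = 8  (unchanged)
  [2] x = 3  (unchanged)
  [3] d = v - 1  -> d = 8 - 1
  [4] t = 0 + v  -> t = 0 + 8
  [5] return d  (unchanged)
Result (5 stmts):
  v = 8
  x = 3
  d = 8 - 1
  t = 0 + 8
  return d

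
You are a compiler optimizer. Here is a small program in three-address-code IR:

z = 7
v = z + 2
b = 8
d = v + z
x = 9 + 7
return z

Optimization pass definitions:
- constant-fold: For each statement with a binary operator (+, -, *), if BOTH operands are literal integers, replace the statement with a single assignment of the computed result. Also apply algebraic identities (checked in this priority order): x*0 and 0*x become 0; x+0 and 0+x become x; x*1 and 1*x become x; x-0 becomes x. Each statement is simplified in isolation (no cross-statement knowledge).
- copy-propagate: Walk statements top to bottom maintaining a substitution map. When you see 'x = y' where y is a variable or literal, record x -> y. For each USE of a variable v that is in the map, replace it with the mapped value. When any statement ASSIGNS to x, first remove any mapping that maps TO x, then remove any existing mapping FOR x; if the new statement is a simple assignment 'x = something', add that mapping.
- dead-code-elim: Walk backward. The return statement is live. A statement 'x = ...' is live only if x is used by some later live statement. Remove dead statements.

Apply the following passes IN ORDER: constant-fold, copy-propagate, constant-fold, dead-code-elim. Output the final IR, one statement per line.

Answer: return 7

Derivation:
Initial IR:
  z = 7
  v = z + 2
  b = 8
  d = v + z
  x = 9 + 7
  return z
After constant-fold (6 stmts):
  z = 7
  v = z + 2
  b = 8
  d = v + z
  x = 16
  return z
After copy-propagate (6 stmts):
  z = 7
  v = 7 + 2
  b = 8
  d = v + 7
  x = 16
  return 7
After constant-fold (6 stmts):
  z = 7
  v = 9
  b = 8
  d = v + 7
  x = 16
  return 7
After dead-code-elim (1 stmts):
  return 7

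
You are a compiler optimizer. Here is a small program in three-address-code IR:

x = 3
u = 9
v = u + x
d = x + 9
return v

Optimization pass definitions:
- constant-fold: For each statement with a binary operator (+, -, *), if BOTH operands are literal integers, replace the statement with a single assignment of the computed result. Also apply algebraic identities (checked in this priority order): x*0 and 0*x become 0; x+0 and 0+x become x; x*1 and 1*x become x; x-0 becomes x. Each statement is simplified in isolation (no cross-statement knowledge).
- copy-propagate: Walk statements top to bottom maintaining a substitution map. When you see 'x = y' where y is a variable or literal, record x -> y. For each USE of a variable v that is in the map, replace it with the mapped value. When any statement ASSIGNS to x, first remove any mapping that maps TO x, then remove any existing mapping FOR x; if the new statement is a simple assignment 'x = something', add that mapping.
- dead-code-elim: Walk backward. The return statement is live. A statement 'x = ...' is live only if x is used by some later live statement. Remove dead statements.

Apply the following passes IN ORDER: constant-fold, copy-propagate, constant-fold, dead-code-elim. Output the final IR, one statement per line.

Answer: v = 12
return v

Derivation:
Initial IR:
  x = 3
  u = 9
  v = u + x
  d = x + 9
  return v
After constant-fold (5 stmts):
  x = 3
  u = 9
  v = u + x
  d = x + 9
  return v
After copy-propagate (5 stmts):
  x = 3
  u = 9
  v = 9 + 3
  d = 3 + 9
  return v
After constant-fold (5 stmts):
  x = 3
  u = 9
  v = 12
  d = 12
  return v
After dead-code-elim (2 stmts):
  v = 12
  return v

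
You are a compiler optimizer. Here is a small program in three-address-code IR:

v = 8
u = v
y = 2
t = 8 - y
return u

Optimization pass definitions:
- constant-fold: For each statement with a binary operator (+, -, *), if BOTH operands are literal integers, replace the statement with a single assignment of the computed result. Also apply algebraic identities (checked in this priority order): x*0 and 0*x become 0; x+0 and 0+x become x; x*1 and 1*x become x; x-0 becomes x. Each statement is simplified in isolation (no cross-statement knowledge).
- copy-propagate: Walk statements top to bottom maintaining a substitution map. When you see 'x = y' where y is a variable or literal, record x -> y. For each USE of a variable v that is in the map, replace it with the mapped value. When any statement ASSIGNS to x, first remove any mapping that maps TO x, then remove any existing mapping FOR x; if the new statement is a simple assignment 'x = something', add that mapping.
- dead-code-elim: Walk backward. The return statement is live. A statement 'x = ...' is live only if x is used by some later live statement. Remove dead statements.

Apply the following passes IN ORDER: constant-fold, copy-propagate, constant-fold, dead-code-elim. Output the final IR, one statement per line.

Initial IR:
  v = 8
  u = v
  y = 2
  t = 8 - y
  return u
After constant-fold (5 stmts):
  v = 8
  u = v
  y = 2
  t = 8 - y
  return u
After copy-propagate (5 stmts):
  v = 8
  u = 8
  y = 2
  t = 8 - 2
  return 8
After constant-fold (5 stmts):
  v = 8
  u = 8
  y = 2
  t = 6
  return 8
After dead-code-elim (1 stmts):
  return 8

Answer: return 8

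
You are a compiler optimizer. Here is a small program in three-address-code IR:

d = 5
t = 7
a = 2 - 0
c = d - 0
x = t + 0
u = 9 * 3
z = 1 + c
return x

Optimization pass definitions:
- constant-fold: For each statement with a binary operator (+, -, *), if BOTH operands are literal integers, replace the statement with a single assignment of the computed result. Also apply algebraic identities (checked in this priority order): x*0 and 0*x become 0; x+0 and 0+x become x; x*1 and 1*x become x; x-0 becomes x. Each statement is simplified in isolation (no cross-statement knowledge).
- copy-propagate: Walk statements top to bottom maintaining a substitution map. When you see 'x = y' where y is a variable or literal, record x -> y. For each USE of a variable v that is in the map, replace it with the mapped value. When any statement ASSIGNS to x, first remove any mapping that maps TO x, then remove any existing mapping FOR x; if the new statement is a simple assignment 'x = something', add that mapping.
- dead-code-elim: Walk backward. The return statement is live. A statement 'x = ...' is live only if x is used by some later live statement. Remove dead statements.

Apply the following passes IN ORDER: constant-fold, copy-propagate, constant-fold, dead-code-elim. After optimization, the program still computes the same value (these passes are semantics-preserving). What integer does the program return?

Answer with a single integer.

Initial IR:
  d = 5
  t = 7
  a = 2 - 0
  c = d - 0
  x = t + 0
  u = 9 * 3
  z = 1 + c
  return x
After constant-fold (8 stmts):
  d = 5
  t = 7
  a = 2
  c = d
  x = t
  u = 27
  z = 1 + c
  return x
After copy-propagate (8 stmts):
  d = 5
  t = 7
  a = 2
  c = 5
  x = 7
  u = 27
  z = 1 + 5
  return 7
After constant-fold (8 stmts):
  d = 5
  t = 7
  a = 2
  c = 5
  x = 7
  u = 27
  z = 6
  return 7
After dead-code-elim (1 stmts):
  return 7
Evaluate:
  d = 5  =>  d = 5
  t = 7  =>  t = 7
  a = 2 - 0  =>  a = 2
  c = d - 0  =>  c = 5
  x = t + 0  =>  x = 7
  u = 9 * 3  =>  u = 27
  z = 1 + c  =>  z = 6
  return x = 7

Answer: 7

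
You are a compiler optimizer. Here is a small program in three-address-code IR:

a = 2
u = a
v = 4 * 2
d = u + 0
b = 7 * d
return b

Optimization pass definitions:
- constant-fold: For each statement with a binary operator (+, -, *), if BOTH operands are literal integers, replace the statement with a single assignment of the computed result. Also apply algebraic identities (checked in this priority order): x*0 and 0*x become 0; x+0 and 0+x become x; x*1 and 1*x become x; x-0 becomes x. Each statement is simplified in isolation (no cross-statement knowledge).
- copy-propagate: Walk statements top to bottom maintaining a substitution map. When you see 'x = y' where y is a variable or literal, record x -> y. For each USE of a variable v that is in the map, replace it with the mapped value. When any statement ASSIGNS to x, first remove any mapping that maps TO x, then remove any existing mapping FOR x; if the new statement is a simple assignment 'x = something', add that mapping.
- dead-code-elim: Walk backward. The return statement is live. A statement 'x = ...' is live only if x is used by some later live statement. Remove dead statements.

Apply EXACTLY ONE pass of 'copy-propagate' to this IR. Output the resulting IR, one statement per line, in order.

Applying copy-propagate statement-by-statement:
  [1] a = 2  (unchanged)
  [2] u = a  -> u = 2
  [3] v = 4 * 2  (unchanged)
  [4] d = u + 0  -> d = 2 + 0
  [5] b = 7 * d  (unchanged)
  [6] return b  (unchanged)
Result (6 stmts):
  a = 2
  u = 2
  v = 4 * 2
  d = 2 + 0
  b = 7 * d
  return b

Answer: a = 2
u = 2
v = 4 * 2
d = 2 + 0
b = 7 * d
return b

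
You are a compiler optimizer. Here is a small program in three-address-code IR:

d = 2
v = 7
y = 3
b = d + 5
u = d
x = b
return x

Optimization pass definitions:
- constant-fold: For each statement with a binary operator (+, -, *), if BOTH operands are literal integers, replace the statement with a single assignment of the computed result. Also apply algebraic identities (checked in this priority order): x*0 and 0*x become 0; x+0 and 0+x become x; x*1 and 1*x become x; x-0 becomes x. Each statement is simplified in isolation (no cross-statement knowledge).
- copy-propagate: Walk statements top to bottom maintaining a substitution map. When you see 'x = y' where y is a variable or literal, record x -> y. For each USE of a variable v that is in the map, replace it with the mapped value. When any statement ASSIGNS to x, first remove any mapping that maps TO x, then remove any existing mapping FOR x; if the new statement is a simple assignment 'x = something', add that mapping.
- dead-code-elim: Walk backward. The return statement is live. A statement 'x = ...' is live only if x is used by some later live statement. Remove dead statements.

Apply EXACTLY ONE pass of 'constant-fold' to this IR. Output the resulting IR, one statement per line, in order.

Answer: d = 2
v = 7
y = 3
b = d + 5
u = d
x = b
return x

Derivation:
Applying constant-fold statement-by-statement:
  [1] d = 2  (unchanged)
  [2] v = 7  (unchanged)
  [3] y = 3  (unchanged)
  [4] b = d + 5  (unchanged)
  [5] u = d  (unchanged)
  [6] x = b  (unchanged)
  [7] return x  (unchanged)
Result (7 stmts):
  d = 2
  v = 7
  y = 3
  b = d + 5
  u = d
  x = b
  return x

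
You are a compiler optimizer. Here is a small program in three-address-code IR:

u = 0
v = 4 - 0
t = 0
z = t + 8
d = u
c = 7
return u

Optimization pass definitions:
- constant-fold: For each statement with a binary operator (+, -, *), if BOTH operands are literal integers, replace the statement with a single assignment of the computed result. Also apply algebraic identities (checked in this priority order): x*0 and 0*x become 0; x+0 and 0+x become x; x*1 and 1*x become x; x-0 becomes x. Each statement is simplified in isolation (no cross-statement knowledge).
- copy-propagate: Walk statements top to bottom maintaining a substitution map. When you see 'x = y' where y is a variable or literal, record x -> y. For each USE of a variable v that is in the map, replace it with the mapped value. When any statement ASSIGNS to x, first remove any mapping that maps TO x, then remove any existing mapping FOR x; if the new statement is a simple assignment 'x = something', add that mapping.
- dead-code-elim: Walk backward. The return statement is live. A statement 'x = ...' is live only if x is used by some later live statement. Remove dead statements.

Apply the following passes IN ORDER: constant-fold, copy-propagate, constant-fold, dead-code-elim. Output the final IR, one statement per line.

Initial IR:
  u = 0
  v = 4 - 0
  t = 0
  z = t + 8
  d = u
  c = 7
  return u
After constant-fold (7 stmts):
  u = 0
  v = 4
  t = 0
  z = t + 8
  d = u
  c = 7
  return u
After copy-propagate (7 stmts):
  u = 0
  v = 4
  t = 0
  z = 0 + 8
  d = 0
  c = 7
  return 0
After constant-fold (7 stmts):
  u = 0
  v = 4
  t = 0
  z = 8
  d = 0
  c = 7
  return 0
After dead-code-elim (1 stmts):
  return 0

Answer: return 0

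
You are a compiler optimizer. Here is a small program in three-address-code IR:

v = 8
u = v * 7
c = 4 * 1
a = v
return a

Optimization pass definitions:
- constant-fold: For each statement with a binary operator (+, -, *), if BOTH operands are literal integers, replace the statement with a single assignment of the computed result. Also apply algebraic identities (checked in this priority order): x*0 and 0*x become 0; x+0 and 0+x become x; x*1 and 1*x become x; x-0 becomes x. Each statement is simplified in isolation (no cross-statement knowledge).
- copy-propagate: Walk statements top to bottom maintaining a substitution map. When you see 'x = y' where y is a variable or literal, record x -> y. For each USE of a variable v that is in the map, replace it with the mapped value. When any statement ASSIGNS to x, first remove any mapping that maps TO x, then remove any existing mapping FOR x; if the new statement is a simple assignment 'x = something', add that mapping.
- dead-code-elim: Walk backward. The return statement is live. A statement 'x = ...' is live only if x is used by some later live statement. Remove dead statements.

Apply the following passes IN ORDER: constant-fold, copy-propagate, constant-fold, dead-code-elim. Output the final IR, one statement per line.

Answer: return 8

Derivation:
Initial IR:
  v = 8
  u = v * 7
  c = 4 * 1
  a = v
  return a
After constant-fold (5 stmts):
  v = 8
  u = v * 7
  c = 4
  a = v
  return a
After copy-propagate (5 stmts):
  v = 8
  u = 8 * 7
  c = 4
  a = 8
  return 8
After constant-fold (5 stmts):
  v = 8
  u = 56
  c = 4
  a = 8
  return 8
After dead-code-elim (1 stmts):
  return 8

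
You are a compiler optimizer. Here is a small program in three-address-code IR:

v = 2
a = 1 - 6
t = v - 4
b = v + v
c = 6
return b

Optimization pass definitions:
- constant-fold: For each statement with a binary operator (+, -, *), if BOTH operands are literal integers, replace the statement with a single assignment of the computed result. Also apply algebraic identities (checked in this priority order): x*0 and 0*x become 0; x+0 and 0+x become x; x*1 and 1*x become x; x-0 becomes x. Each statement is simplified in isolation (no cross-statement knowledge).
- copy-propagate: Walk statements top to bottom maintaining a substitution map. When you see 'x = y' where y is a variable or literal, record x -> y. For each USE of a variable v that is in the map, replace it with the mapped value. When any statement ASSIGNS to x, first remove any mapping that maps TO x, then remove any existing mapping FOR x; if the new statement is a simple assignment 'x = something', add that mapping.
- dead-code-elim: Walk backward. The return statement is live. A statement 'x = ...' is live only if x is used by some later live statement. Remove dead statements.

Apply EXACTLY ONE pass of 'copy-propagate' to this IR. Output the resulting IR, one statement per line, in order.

Applying copy-propagate statement-by-statement:
  [1] v = 2  (unchanged)
  [2] a = 1 - 6  (unchanged)
  [3] t = v - 4  -> t = 2 - 4
  [4] b = v + v  -> b = 2 + 2
  [5] c = 6  (unchanged)
  [6] return b  (unchanged)
Result (6 stmts):
  v = 2
  a = 1 - 6
  t = 2 - 4
  b = 2 + 2
  c = 6
  return b

Answer: v = 2
a = 1 - 6
t = 2 - 4
b = 2 + 2
c = 6
return b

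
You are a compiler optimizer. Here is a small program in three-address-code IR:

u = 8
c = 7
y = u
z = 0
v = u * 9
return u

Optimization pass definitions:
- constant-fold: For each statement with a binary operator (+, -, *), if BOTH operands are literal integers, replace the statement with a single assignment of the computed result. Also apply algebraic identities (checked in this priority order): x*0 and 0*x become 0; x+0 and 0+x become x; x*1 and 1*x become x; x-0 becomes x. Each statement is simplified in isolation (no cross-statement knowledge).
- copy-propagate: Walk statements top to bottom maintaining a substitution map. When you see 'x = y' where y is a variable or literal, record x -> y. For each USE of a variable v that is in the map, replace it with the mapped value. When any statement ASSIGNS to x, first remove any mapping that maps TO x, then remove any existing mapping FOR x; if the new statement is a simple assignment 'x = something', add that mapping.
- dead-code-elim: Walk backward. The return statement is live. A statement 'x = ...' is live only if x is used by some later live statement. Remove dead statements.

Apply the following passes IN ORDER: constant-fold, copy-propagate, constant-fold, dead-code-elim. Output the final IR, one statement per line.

Answer: return 8

Derivation:
Initial IR:
  u = 8
  c = 7
  y = u
  z = 0
  v = u * 9
  return u
After constant-fold (6 stmts):
  u = 8
  c = 7
  y = u
  z = 0
  v = u * 9
  return u
After copy-propagate (6 stmts):
  u = 8
  c = 7
  y = 8
  z = 0
  v = 8 * 9
  return 8
After constant-fold (6 stmts):
  u = 8
  c = 7
  y = 8
  z = 0
  v = 72
  return 8
After dead-code-elim (1 stmts):
  return 8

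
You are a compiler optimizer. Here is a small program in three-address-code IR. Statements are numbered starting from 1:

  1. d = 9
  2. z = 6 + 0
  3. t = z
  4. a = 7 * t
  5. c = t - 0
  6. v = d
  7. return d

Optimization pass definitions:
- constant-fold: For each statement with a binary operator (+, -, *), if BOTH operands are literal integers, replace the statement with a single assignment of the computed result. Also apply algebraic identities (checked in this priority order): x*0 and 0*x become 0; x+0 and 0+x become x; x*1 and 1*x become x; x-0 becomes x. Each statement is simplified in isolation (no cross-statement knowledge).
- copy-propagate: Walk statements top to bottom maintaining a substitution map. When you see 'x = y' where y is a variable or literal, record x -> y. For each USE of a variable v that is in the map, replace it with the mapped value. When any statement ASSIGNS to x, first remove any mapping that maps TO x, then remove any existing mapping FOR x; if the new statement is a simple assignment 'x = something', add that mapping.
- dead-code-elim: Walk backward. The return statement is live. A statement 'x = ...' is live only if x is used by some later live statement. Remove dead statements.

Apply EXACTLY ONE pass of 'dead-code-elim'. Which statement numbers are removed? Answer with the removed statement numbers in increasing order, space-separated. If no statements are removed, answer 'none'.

Backward liveness scan:
Stmt 1 'd = 9': KEEP (d is live); live-in = []
Stmt 2 'z = 6 + 0': DEAD (z not in live set ['d'])
Stmt 3 't = z': DEAD (t not in live set ['d'])
Stmt 4 'a = 7 * t': DEAD (a not in live set ['d'])
Stmt 5 'c = t - 0': DEAD (c not in live set ['d'])
Stmt 6 'v = d': DEAD (v not in live set ['d'])
Stmt 7 'return d': KEEP (return); live-in = ['d']
Removed statement numbers: [2, 3, 4, 5, 6]
Surviving IR:
  d = 9
  return d

Answer: 2 3 4 5 6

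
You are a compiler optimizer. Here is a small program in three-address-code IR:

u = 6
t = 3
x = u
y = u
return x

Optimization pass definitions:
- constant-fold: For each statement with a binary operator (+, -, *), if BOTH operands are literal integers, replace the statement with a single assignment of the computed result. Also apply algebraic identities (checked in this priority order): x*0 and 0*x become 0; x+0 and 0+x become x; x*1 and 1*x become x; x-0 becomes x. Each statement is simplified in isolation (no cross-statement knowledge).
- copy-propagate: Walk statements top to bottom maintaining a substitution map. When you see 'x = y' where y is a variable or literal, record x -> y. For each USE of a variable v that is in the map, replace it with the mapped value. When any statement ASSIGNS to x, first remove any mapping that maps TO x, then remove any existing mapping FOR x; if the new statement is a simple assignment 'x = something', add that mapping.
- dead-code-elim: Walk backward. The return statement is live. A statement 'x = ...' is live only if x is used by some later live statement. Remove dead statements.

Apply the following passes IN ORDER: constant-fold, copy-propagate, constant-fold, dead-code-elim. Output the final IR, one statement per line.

Initial IR:
  u = 6
  t = 3
  x = u
  y = u
  return x
After constant-fold (5 stmts):
  u = 6
  t = 3
  x = u
  y = u
  return x
After copy-propagate (5 stmts):
  u = 6
  t = 3
  x = 6
  y = 6
  return 6
After constant-fold (5 stmts):
  u = 6
  t = 3
  x = 6
  y = 6
  return 6
After dead-code-elim (1 stmts):
  return 6

Answer: return 6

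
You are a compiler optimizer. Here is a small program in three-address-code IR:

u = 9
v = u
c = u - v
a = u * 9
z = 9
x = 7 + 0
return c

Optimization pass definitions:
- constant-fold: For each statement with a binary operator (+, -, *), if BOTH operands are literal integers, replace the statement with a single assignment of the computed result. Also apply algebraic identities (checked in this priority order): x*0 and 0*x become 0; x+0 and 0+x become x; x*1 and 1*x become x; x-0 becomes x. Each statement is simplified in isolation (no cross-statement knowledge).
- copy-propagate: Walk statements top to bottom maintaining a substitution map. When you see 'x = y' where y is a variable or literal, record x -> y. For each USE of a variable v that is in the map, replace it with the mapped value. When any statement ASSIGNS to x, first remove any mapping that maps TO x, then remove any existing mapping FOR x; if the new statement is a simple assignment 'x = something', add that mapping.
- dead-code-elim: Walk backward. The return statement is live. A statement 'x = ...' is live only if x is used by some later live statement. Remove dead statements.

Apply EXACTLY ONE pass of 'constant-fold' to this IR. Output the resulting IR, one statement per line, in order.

Answer: u = 9
v = u
c = u - v
a = u * 9
z = 9
x = 7
return c

Derivation:
Applying constant-fold statement-by-statement:
  [1] u = 9  (unchanged)
  [2] v = u  (unchanged)
  [3] c = u - v  (unchanged)
  [4] a = u * 9  (unchanged)
  [5] z = 9  (unchanged)
  [6] x = 7 + 0  -> x = 7
  [7] return c  (unchanged)
Result (7 stmts):
  u = 9
  v = u
  c = u - v
  a = u * 9
  z = 9
  x = 7
  return c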